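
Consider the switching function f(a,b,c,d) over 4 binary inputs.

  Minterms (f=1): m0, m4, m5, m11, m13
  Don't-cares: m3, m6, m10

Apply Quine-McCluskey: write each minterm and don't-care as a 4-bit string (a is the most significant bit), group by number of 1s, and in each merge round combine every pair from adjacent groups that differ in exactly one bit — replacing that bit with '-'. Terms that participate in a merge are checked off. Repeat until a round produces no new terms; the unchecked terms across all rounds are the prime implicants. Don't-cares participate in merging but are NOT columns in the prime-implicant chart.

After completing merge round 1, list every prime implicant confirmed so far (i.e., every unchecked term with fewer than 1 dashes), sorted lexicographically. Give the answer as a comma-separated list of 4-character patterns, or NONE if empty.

size-2^0 implicants → 0000(✓)  0011(✓)  0100(✓)  0101(✓)  0110(✓)  1010(✓)  1011(✓)  1101(✓)
size-2^1 implicants → -011  -101  0-00  01-0  010-  101-
Unchecked terms (primes): -011, -101, 0-00, 01-0, 010-, 101-

NONE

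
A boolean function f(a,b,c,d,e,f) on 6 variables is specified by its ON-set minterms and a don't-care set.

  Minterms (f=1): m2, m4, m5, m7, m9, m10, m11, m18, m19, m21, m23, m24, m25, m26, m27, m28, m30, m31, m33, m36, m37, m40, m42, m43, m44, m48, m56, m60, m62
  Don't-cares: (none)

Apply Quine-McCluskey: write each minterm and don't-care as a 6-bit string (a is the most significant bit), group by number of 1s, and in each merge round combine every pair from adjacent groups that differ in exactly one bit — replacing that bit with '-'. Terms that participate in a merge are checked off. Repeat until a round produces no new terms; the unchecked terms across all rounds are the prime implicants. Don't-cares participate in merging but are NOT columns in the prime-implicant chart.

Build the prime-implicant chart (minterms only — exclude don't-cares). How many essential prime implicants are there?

8

size-2^0 implicants → 000010(✓)  000100(✓)  000101(✓)  000111(✓)  001001(✓)  001010(✓)  001011(✓)  010010(✓)  010011(✓)  010101(✓)  010111(✓)  011000(✓)  011001(✓)  011010(✓)  011011(✓)  011100(✓)  011110(✓)  011111(✓)  100001(✓)  100100(✓)  100101(✓)  101000(✓)  101010(✓)  101011(✓)  101100(✓)  110000(✓)  111000(✓)  111100(✓)  111110(✓)
size-2^1 implicants → -00100(✓)  -00101(✓)  -01010(✓)  -01011(✓)  -11000(✓)  -11100(✓)  -11110(✓)  0-0010(✓)  0-0101(✓)  0-0111(✓)  0-1001(✓)  0-1010(✓)  0-1011(✓)  00-010(✓)  0001-1(✓)  00010-(✓)  0010-1(✓)  00101-(✓)  01-010(✓)  01-011(✓)  01-111(✓)  010-11(✓)  01001-(✓)  0101-1(✓)  011-00(✓)  011-10(✓)  011-11(✓)  0110-0(✓)  0110-1(✓)  01100-(✓)  01101-(✓)  0111-0(✓)  01111-(✓)  1-1000(✓)  1-1100(✓)  10-100  100-01  10010-(✓)  101-00(✓)  1010-0  10101-(✓)  11-000  111-00(✓)  1111-0(✓)
size-2^2 implicants → -0010-  -0101-  -11-00  -111-0  0--010  0-01-1  0-10-1  0-101-  01--11  01-01-  011--0  011-1-  0110--  1-1-00
Unchecked terms (primes): -0010-, -0101-, -11-00, -111-0, 0--010, 0-01-1, 0-10-1, 0-101-, 01--11, 01-01-, 011--0, 011-1-, 0110--, 1-1-00, 10-100, 100-01, 1010-0, 11-000
Minterm coverage:
  m2 ⊆ 0--010 [E]
  m4 ⊆ -0010- [E]
  m5 ⊆ -0010-,0-01-1
  m7 ⊆ 0-01-1 [E]
  m9 ⊆ 0-10-1 [E]
  m10 ⊆ -0101-,0--010,0-101-
  m11 ⊆ -0101-,0-10-1,0-101-
  m18 ⊆ 0--010,01-01-
  m19 ⊆ 01--11,01-01-
  m21 ⊆ 0-01-1 [E]
  m23 ⊆ 0-01-1,01--11
  m24 ⊆ -11-00,011--0,0110--
  m25 ⊆ 0-10-1,0110--
  m26 ⊆ 0--010,0-101-,01-01-,011--0,011-1-,0110--
  m27 ⊆ 0-10-1,0-101-,01--11,01-01-,011-1-,0110--
  m28 ⊆ -11-00,-111-0,011--0
  m30 ⊆ -111-0,011--0,011-1-
  m31 ⊆ 01--11,011-1-
  m33 ⊆ 100-01 [E]
  m36 ⊆ -0010-,10-100
  m37 ⊆ -0010-,100-01
  m40 ⊆ 1-1-00,1010-0
  m42 ⊆ -0101-,1010-0
  m43 ⊆ -0101- [E]
  m44 ⊆ 1-1-00,10-100
  m48 ⊆ 11-000 [E]
  m56 ⊆ -11-00,1-1-00,11-000
  m60 ⊆ -11-00,-111-0,1-1-00
  m62 ⊆ -111-0 [E]
E = {-0010-, -0101-, -111-0, 0--010, 0-01-1, 0-10-1, 100-01, 11-000}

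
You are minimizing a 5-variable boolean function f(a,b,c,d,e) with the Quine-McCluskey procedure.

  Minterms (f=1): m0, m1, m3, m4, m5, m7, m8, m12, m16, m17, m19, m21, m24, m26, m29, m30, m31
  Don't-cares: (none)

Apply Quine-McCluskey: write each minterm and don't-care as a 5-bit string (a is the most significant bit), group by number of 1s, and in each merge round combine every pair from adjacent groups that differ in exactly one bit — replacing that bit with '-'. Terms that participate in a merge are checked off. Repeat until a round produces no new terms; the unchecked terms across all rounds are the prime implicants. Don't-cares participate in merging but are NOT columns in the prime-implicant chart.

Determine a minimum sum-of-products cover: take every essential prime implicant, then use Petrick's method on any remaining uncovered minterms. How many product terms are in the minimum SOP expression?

[col 0] 00000*, 00001*, 00011*, 00100*, 00101*, 00111*, 01000*, 01100*, 10000*, 10001*, 10011*, 10101*, 11000*, 11010*, 11101*, 11110*, 11111*
[col 1] -0000*, -0001*, -0011*, -0101*, -1000*, 0-000*, 0-100*, 00-00*, 00-01*, 00-11*, 000-1*, 0000-*, 001-1*, 0010-*, 01-00*, 1-000*, 1-101, 10-01*, 100-1*, 1000-*, 11-10, 110-0, 111-1, 1111-
[col 2] --000, -0-01, -00-1, -000-, 0--00, 00--1, 00-0-
Prime implicants: --000, -0-01, -00-1, -000-, 0--00, 00--1, 00-0-, 1-101, 11-10, 110-0, 111-1, 1111-
PI chart (minterm → PIs covering it):
  0 | --000,-000-,0--00,00-0-
  1 | -0-01,-00-1,-000-,00--1,00-0-
  3 | -00-1,00--1
  4 | 0--00,00-0-
  5 | -0-01,00--1,00-0-
  7 | 00--1  (sole → essential)
  8 | --000,0--00
  12 | 0--00  (sole → essential)
  16 | --000,-000-
  17 | -0-01,-00-1,-000-
  19 | -00-1  (sole → essential)
  21 | -0-01,1-101
  24 | --000,110-0
  26 | 11-10,110-0
  29 | 1-101,111-1
  30 | 11-10,1111-
  31 | 111-1,1111-
Essential prime implicants: -00-1, 0--00, 00--1
Petrick residual → --000, -0-01, 11-10, 111-1
Minimum SOP uses 7 PIs: c'd'e' + b'd'e + b'c'e + a'd'e' + a'b'e + abde' + abce

7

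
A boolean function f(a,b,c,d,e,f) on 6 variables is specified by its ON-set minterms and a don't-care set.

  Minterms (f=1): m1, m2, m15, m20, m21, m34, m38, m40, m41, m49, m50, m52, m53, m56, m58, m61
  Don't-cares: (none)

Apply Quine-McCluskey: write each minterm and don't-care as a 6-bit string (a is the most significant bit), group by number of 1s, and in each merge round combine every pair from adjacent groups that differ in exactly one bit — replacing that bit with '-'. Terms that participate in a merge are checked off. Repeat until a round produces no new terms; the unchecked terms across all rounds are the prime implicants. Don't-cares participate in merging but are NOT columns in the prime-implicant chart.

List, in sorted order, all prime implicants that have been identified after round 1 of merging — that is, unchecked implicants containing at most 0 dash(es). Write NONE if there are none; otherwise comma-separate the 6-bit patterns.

000001, 001111

[col 0] 000001, 000010*, 001111, 010100*, 010101*, 100010*, 100110*, 101000*, 101001*, 110001*, 110010*, 110100*, 110101*, 111000*, 111010*, 111101*
[col 1] -00010, -10100*, -10101*, 01010-*, 1-0010, 1-1000, 100-10, 10100-, 11-010, 11-101, 110-01, 11010-*, 1110-0
[col 2] -1010-
Prime implicants: -00010, -1010-, 000001, 001111, 1-0010, 1-1000, 100-10, 10100-, 11-010, 11-101, 110-01, 1110-0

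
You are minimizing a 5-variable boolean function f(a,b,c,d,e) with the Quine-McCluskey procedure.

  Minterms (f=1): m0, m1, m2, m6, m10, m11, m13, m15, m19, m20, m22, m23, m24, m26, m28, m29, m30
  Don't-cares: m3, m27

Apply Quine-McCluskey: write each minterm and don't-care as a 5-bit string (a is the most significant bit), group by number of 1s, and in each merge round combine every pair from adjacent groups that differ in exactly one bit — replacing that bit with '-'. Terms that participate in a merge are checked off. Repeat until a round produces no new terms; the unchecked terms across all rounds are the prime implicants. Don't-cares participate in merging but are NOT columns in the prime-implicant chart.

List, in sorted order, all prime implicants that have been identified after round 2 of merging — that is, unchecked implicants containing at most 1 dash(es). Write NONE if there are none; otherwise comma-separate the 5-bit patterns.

size-2^0 implicants → 00000(✓)  00001(✓)  00010(✓)  00011(✓)  00110(✓)  01010(✓)  01011(✓)  01101(✓)  01111(✓)  10011(✓)  10100(✓)  10110(✓)  10111(✓)  11000(✓)  11010(✓)  11011(✓)  11100(✓)  11101(✓)  11110(✓)
size-2^1 implicants → -0011(✓)  -0110  -1010(✓)  -1011(✓)  -1101  0-010(✓)  0-011(✓)  00-10  000-0(✓)  000-1(✓)  0000-(✓)  0001-(✓)  01-11  0101-(✓)  011-1  1-011(✓)  1-100(✓)  1-110(✓)  10-11  101-0(✓)  1011-  11-00(✓)  11-10(✓)  110-0(✓)  1101-(✓)  111-0(✓)  1110-
size-2^2 implicants → --011  -101-  0-01-  000--  1-1-0  11--0
Unchecked terms (primes): --011, -0110, -101-, -1101, 0-01-, 00-10, 000--, 01-11, 011-1, 1-1-0, 10-11, 1011-, 11--0, 1110-

-0110, -1101, 00-10, 01-11, 011-1, 10-11, 1011-, 1110-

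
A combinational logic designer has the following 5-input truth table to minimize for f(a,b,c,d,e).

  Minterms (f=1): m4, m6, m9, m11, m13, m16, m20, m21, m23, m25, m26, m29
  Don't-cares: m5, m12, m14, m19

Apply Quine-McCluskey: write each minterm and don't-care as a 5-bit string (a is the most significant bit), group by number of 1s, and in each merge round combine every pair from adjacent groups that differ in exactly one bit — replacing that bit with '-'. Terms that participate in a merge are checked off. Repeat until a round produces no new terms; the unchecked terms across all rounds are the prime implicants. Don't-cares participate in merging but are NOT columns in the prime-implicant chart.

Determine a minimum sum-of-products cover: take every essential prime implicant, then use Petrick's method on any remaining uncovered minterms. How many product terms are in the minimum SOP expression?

size-2^0 implicants → 00100(✓)  00101(✓)  00110(✓)  01001(✓)  01011(✓)  01100(✓)  01101(✓)  01110(✓)  10000(✓)  10011(✓)  10100(✓)  10101(✓)  10111(✓)  11001(✓)  11010  11101(✓)
size-2^1 implicants → -0100(✓)  -0101(✓)  -1001(✓)  -1101(✓)  0-100(✓)  0-101(✓)  0-110(✓)  001-0(✓)  0010-(✓)  01-01(✓)  010-1  011-0(✓)  0110-(✓)  1-101(✓)  10-00  10-11  101-1  1010-(✓)  11-01(✓)
size-2^2 implicants → --101  -010-  -1-01  0-1-0  0-10-
Unchecked terms (primes): --101, -010-, -1-01, 0-1-0, 0-10-, 010-1, 10-00, 10-11, 101-1, 11010
Minterm coverage:
  m4 ⊆ -010-,0-1-0,0-10-
  m6 ⊆ 0-1-0 [E]
  m9 ⊆ -1-01,010-1
  m11 ⊆ 010-1 [E]
  m13 ⊆ --101,-1-01,0-10-
  m16 ⊆ 10-00 [E]
  m20 ⊆ -010-,10-00
  m21 ⊆ --101,-010-,101-1
  m23 ⊆ 10-11,101-1
  m25 ⊆ -1-01 [E]
  m26 ⊆ 11010 [E]
  m29 ⊆ --101,-1-01
E = {-1-01, 0-1-0, 010-1, 10-00, 11010}
Petrick residual → 101-1
Cover = bd'e + a'ce' + a'bc'e + ab'd'e' + ab'ce + abc'de'  |cover|=6

6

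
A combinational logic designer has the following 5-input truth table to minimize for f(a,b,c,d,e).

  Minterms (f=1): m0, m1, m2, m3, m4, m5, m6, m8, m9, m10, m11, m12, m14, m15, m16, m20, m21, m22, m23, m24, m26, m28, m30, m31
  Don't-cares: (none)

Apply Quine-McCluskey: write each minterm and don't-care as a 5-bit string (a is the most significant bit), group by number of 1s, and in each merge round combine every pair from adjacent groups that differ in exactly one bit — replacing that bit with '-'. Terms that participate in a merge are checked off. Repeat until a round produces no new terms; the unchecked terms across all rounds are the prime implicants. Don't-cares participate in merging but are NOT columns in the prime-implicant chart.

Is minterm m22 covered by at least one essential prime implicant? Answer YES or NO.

size-2^0 implicants → 00000(✓)  00001(✓)  00010(✓)  00011(✓)  00100(✓)  00101(✓)  00110(✓)  01000(✓)  01001(✓)  01010(✓)  01011(✓)  01100(✓)  01110(✓)  01111(✓)  10000(✓)  10100(✓)  10101(✓)  10110(✓)  10111(✓)  11000(✓)  11010(✓)  11100(✓)  11110(✓)  11111(✓)
size-2^1 implicants → -0000(✓)  -0100(✓)  -0101(✓)  -0110(✓)  -1000(✓)  -1010(✓)  -1100(✓)  -1110(✓)  -1111(✓)  0-000(✓)  0-001(✓)  0-010(✓)  0-011(✓)  0-100(✓)  0-110(✓)  00-00(✓)  00-01(✓)  00-10(✓)  000-0(✓)  000-1(✓)  0000-(✓)  0001-(✓)  001-0(✓)  0010-(✓)  01-00(✓)  01-10(✓)  01-11(✓)  010-0(✓)  010-1(✓)  0100-(✓)  0101-(✓)  011-0(✓)  0111-(✓)  1-000(✓)  1-100(✓)  1-110(✓)  1-111(✓)  10-00(✓)  101-0(✓)  101-1(✓)  1010-(✓)  1011-(✓)  11-00(✓)  11-10(✓)  110-0(✓)  111-0(✓)  1111-(✓)
size-2^2 implicants → --000(✓)  --100(✓)  --110(✓)  -0-00(✓)  -01-0(✓)  -010-  -1-00(✓)  -1-10(✓)  -10-0(✓)  -11-0(✓)  -111-  0--00(✓)  0--10(✓)  0-0-0(✓)  0-0-1(✓)  0-00-(✓)  0-01-(✓)  0-1-0(✓)  00--0(✓)  00-0-  000--(✓)  01--0(✓)  01-1-  010--(✓)  1--00(✓)  1-1-0(✓)  1-11-  101--  11--0(✓)
size-2^3 implicants → ---00  --1-0  -1--0  0---0  0-0--
Unchecked terms (primes): ---00, --1-0, -010-, -1--0, -111-, 0---0, 0-0--, 00-0-, 01-1-, 1-11-, 101--
Minterm coverage:
  m0 ⊆ ---00,0---0,0-0--,00-0-
  m1 ⊆ 0-0--,00-0-
  m2 ⊆ 0---0,0-0--
  m3 ⊆ 0-0-- [E]
  m4 ⊆ ---00,--1-0,-010-,0---0,00-0-
  m5 ⊆ -010-,00-0-
  m6 ⊆ --1-0,0---0
  m8 ⊆ ---00,-1--0,0---0,0-0--
  m9 ⊆ 0-0-- [E]
  m10 ⊆ -1--0,0---0,0-0--,01-1-
  m11 ⊆ 0-0--,01-1-
  m12 ⊆ ---00,--1-0,-1--0,0---0
  m14 ⊆ --1-0,-1--0,-111-,0---0,01-1-
  m15 ⊆ -111-,01-1-
  m16 ⊆ ---00 [E]
  m20 ⊆ ---00,--1-0,-010-,101--
  m21 ⊆ -010-,101--
  m22 ⊆ --1-0,1-11-,101--
  m23 ⊆ 1-11-,101--
  m24 ⊆ ---00,-1--0
  m26 ⊆ -1--0 [E]
  m28 ⊆ ---00,--1-0,-1--0
  m30 ⊆ --1-0,-1--0,-111-,1-11-
  m31 ⊆ -111-,1-11-
E = {---00, -1--0, 0-0--}

NO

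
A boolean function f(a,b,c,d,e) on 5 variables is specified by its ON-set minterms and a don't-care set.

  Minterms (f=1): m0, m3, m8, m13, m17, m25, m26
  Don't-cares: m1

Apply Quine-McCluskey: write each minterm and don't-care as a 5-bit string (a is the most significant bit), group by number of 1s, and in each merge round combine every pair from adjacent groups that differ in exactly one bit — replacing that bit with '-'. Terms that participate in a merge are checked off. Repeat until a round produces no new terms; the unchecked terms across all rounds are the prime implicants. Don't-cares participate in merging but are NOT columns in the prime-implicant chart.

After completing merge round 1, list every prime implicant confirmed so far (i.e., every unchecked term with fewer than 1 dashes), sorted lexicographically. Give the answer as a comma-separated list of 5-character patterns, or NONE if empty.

01101, 11010

[col 0] 00000*, 00001*, 00011*, 01000*, 01101, 10001*, 11001*, 11010
[col 1] -0001, 0-000, 000-1, 0000-, 1-001
Prime implicants: -0001, 0-000, 000-1, 0000-, 01101, 1-001, 11010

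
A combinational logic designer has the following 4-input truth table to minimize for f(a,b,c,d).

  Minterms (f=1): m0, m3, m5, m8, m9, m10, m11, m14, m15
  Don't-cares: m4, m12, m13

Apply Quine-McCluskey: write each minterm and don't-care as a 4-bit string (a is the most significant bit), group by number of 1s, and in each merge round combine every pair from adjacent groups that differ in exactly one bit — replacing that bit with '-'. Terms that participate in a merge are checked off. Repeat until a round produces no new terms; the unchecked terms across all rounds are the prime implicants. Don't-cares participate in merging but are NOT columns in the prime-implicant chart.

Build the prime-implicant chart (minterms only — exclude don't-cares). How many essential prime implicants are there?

4

Round 0: 0000✓ 0011✓ 0100✓ 0101✓ 1000✓ 1001✓ 1010✓ 1011✓ 1100✓ 1101✓ 1110✓ 1111✓
Round 1: -000✓ -011 -100✓ -101✓ 0-00✓ 010-✓ 1-00✓ 1-01✓ 1-10✓ 1-11✓ 10-0✓ 10-1✓ 100-✓ 101-✓ 11-0✓ 11-1✓ 110-✓ 111-✓
Round 2: --00 -10- 1--0✓ 1--1✓ 1-0-✓ 1-1-✓ 10--✓ 11--✓
Round 3: 1---
PIs = {--00, -011, -10-, 1---}
Coverage chart:
  m0: --00 ←essential
  m3: -011 ←essential
  m5: -10- ←essential
  m8: --00,1---
  m9: 1--- ←essential
  m10: 1--- ←essential
  m11: -011,1---
  m14: 1--- ←essential
  m15: 1--- ←essential
Essential: --00, -011, -10-, 1---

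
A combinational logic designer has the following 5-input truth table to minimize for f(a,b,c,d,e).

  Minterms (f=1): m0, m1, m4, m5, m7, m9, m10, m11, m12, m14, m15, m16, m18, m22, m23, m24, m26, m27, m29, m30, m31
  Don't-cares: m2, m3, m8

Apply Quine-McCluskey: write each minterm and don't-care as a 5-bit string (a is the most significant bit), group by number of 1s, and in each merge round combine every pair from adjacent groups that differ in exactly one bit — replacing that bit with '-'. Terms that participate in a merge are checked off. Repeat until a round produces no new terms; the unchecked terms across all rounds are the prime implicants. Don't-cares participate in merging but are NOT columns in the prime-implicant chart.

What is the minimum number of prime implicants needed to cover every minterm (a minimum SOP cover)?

7

Round 0: 00000✓ 00001✓ 00010✓ 00011✓ 00100✓ 00101✓ 00111✓ 01000✓ 01001✓ 01010✓ 01011✓ 01100✓ 01110✓ 01111✓ 10000✓ 10010✓ 10110✓ 10111✓ 11000✓ 11010✓ 11011✓ 11101✓ 11110✓ 11111✓
Round 1: -0000✓ -0010✓ -0111✓ -1000✓ -1010✓ -1011✓ -1110✓ -1111✓ 0-000✓ 0-001✓ 0-010✓ 0-011✓ 0-100✓ 0-111✓ 00-00✓ 00-01✓ 00-11✓ 000-0✓ 000-1✓ 0000-✓ 0001-✓ 001-1✓ 0010-✓ 01-00✓ 01-10✓ 01-11✓ 010-0✓ 010-1✓ 0100-✓ 0101-✓ 011-0✓ 0111-✓ 1-000✓ 1-010✓ 1-110✓ 1-111✓ 10-10✓ 100-0✓ 1011-✓ 11-10✓ 11-11✓ 110-0✓ 1101-✓ 111-1 1111-✓
Round 2: --000✓ --010✓ --111 -00-0✓ -1-10✓ -1-11✓ -10-0✓ -101-✓ -111-✓ 0--00 0--11 0-0-0✓ 0-0-1✓ 0-00-✓ 0-01-✓ 00--1 00-0- 000--✓ 01--0 01-1-✓ 010--✓ 1--10 1-0-0✓ 1-11- 11-1-✓
Round 3: --0-0 -1-1- 0-0--
PIs = {--0-0, --111, -1-1-, 0--00, 0--11, 0-0--, 00--1, 00-0-, 01--0, 1--10, 1-11-, 111-1}
Coverage chart:
  m0: --0-0,0--00,0-0--,00-0-
  m1: 0-0--,00--1,00-0-
  m4: 0--00,00-0-
  m5: 00--1,00-0-
  m7: --111,0--11,00--1
  m9: 0-0-- ←essential
  m10: --0-0,-1-1-,0-0--,01--0
  m11: -1-1-,0--11,0-0--
  m12: 0--00,01--0
  m14: -1-1-,01--0
  m15: --111,-1-1-,0--11
  m16: --0-0 ←essential
  m18: --0-0,1--10
  m22: 1--10,1-11-
  m23: --111,1-11-
  m24: --0-0 ←essential
  m26: --0-0,-1-1-,1--10
  m27: -1-1- ←essential
  m29: 111-1 ←essential
  m30: -1-1-,1--10,1-11-
  m31: --111,-1-1-,1-11-,111-1
Essential: --0-0, -1-1-, 0-0--, 111-1
Petrick residual → 0--00, 00--1, 1-11-
Min cover (7 terms): c'e' + bd + a'd'e' + a'c' + a'b'e + acd + abce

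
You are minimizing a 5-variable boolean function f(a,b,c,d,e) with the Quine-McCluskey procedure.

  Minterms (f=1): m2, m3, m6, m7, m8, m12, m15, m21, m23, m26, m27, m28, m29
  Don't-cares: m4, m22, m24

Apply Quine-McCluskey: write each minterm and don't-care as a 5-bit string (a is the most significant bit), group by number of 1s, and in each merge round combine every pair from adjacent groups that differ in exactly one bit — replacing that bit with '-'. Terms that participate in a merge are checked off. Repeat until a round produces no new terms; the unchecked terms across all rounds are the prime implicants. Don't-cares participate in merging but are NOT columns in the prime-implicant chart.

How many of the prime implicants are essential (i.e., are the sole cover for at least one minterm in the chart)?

4

Round 0: 00010✓ 00011✓ 00100✓ 00110✓ 00111✓ 01000✓ 01100✓ 01111✓ 10101✓ 10110✓ 10111✓ 11000✓ 11010✓ 11011✓ 11100✓ 11101✓
Round 1: -0110✓ -0111✓ -1000✓ -1100✓ 0-100 0-111 00-10✓ 00-11✓ 0001-✓ 001-0 0011-✓ 01-00✓ 1-101 101-1 1011-✓ 11-00✓ 110-0 1101- 1110-
Round 2: -011- -1-00 00-1-
PIs = {-011-, -1-00, 0-100, 0-111, 00-1-, 001-0, 1-101, 101-1, 110-0, 1101-, 1110-}
Coverage chart:
  m2: 00-1- ←essential
  m3: 00-1- ←essential
  m6: -011-,00-1-,001-0
  m7: -011-,0-111,00-1-
  m8: -1-00 ←essential
  m12: -1-00,0-100
  m15: 0-111 ←essential
  m21: 1-101,101-1
  m23: -011-,101-1
  m26: 110-0,1101-
  m27: 1101- ←essential
  m28: -1-00,1110-
  m29: 1-101,1110-
Essential: -1-00, 0-111, 00-1-, 1101-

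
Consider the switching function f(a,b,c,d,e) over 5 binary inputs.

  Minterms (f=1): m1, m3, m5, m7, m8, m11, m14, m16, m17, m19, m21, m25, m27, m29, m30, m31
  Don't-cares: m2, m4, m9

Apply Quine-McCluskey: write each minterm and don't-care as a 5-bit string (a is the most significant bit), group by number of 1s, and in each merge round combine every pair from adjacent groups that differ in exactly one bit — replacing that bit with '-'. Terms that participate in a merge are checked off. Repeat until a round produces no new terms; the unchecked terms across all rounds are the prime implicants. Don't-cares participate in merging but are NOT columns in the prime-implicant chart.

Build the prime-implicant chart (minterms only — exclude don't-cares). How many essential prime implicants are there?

5

[col 0] 00001*, 00010*, 00011*, 00100*, 00101*, 00111*, 01000*, 01001*, 01011*, 01110*, 10000*, 10001*, 10011*, 10101*, 11001*, 11011*, 11101*, 11110*, 11111*
[col 1] -0001*, -0011*, -0101*, -1001*, -1011*, -1110, 0-001*, 0-011*, 00-01*, 00-11*, 000-1*, 0001-, 001-1*, 0010-, 010-1*, 0100-, 1-001*, 1-011*, 1-101*, 10-01*, 100-1*, 1000-, 11-01*, 11-11*, 110-1*, 111-1*, 1111-
[col 2] --001*, --011*, -0-01, -00-1*, -10-1*, 0-0-1*, 00--1, 1--01, 1-0-1*, 11--1
[col 3] --0-1
Prime implicants: --0-1, -0-01, -1110, 00--1, 0001-, 0010-, 0100-, 1--01, 1000-, 11--1, 1111-
PI chart (minterm → PIs covering it):
  1 | --0-1,-0-01,00--1
  3 | --0-1,00--1,0001-
  5 | -0-01,00--1,0010-
  7 | 00--1  (sole → essential)
  8 | 0100-  (sole → essential)
  11 | --0-1  (sole → essential)
  14 | -1110  (sole → essential)
  16 | 1000-  (sole → essential)
  17 | --0-1,-0-01,1--01,1000-
  19 | --0-1  (sole → essential)
  21 | -0-01,1--01
  25 | --0-1,1--01,11--1
  27 | --0-1,11--1
  29 | 1--01,11--1
  30 | -1110,1111-
  31 | 11--1,1111-
Essential prime implicants: --0-1, -1110, 00--1, 0100-, 1000-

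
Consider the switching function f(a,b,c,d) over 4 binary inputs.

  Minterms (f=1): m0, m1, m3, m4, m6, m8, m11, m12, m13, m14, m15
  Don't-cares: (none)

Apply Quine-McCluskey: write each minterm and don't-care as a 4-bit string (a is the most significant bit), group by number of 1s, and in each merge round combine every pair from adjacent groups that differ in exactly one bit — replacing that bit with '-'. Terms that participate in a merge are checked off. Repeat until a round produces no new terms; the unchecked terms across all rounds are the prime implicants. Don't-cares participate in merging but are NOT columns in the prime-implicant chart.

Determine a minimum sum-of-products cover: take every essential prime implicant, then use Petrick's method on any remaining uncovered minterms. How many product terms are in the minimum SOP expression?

5

[col 0] 0000*, 0001*, 0011*, 0100*, 0110*, 1000*, 1011*, 1100*, 1101*, 1110*, 1111*
[col 1] -000*, -011, -100*, -110*, 0-00*, 00-1, 000-, 01-0*, 1-00*, 1-11, 11-0*, 11-1*, 110-*, 111-*
[col 2] --00, -1-0, 11--
Prime implicants: --00, -011, -1-0, 00-1, 000-, 1-11, 11--
PI chart (minterm → PIs covering it):
  0 | --00,000-
  1 | 00-1,000-
  3 | -011,00-1
  4 | --00,-1-0
  6 | -1-0  (sole → essential)
  8 | --00  (sole → essential)
  11 | -011,1-11
  12 | --00,-1-0,11--
  13 | 11--  (sole → essential)
  14 | -1-0,11--
  15 | 1-11,11--
Essential prime implicants: --00, -1-0, 11--
Petrick residual → -011, 00-1
Minimum SOP uses 5 PIs: c'd' + b'cd + bd' + a'b'd + ab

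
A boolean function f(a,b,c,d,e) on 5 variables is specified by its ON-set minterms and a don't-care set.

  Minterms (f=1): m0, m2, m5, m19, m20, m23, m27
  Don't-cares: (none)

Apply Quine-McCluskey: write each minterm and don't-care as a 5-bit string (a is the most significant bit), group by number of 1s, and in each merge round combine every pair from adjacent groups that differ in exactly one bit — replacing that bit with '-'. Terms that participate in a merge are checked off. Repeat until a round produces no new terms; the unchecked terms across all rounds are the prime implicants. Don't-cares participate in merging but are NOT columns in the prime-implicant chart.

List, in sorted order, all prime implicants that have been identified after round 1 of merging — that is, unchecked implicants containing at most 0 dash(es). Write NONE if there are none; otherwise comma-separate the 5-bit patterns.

size-2^0 implicants → 00000(✓)  00010(✓)  00101  10011(✓)  10100  10111(✓)  11011(✓)
size-2^1 implicants → 000-0  1-011  10-11
Unchecked terms (primes): 000-0, 00101, 1-011, 10-11, 10100

00101, 10100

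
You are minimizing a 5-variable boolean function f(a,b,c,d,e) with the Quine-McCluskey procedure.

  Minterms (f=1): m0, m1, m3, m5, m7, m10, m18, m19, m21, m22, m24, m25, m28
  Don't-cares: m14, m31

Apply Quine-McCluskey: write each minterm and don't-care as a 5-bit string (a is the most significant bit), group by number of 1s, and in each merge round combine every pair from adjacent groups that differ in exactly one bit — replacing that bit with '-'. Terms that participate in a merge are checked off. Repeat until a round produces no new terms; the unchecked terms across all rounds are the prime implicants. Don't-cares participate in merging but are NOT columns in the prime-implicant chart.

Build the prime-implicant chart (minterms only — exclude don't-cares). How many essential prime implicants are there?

7

[col 0] 00000*, 00001*, 00011*, 00101*, 00111*, 01010*, 01110*, 10010*, 10011*, 10101*, 10110*, 11000*, 11001*, 11100*, 11111
[col 1] -0011, -0101, 00-01*, 00-11*, 000-1*, 0000-, 001-1*, 01-10, 10-10, 1001-, 11-00, 1100-
[col 2] 00--1
Prime implicants: -0011, -0101, 00--1, 0000-, 01-10, 10-10, 1001-, 11-00, 1100-, 11111
PI chart (minterm → PIs covering it):
  0 | 0000-  (sole → essential)
  1 | 00--1,0000-
  3 | -0011,00--1
  5 | -0101,00--1
  7 | 00--1  (sole → essential)
  10 | 01-10  (sole → essential)
  18 | 10-10,1001-
  19 | -0011,1001-
  21 | -0101  (sole → essential)
  22 | 10-10  (sole → essential)
  24 | 11-00,1100-
  25 | 1100-  (sole → essential)
  28 | 11-00  (sole → essential)
Essential prime implicants: -0101, 00--1, 0000-, 01-10, 10-10, 11-00, 1100-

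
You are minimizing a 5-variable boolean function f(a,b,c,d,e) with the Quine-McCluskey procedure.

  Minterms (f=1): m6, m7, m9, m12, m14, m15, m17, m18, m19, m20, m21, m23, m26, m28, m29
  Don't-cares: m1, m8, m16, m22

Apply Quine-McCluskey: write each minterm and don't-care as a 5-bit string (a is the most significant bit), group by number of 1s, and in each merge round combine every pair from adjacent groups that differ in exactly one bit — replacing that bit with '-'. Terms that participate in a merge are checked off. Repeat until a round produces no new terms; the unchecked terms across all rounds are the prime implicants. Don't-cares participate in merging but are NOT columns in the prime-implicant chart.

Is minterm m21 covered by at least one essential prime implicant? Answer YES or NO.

Round 0: 00001✓ 00110✓ 00111✓ 01000✓ 01001✓ 01100✓ 01110✓ 01111✓ 10000✓ 10001✓ 10010✓ 10011✓ 10100✓ 10101✓ 10110✓ 10111✓ 11010✓ 11100✓ 11101✓
Round 1: -0001 -0110✓ -0111✓ -1100 0-001 0-110✓ 0-111✓ 0011-✓ 01-00 0100- 011-0 0111-✓ 1-010 1-100✓ 1-101✓ 10-00✓ 10-01✓ 10-10✓ 10-11✓ 100-0✓ 100-1✓ 1000-✓ 1001-✓ 101-0✓ 101-1✓ 1010-✓ 1011-✓ 1110-✓
Round 2: -011- 0-11- 1-10- 10--0✓ 10--1✓ 10-0-✓ 10-1-✓ 100--✓ 101--✓
Round 3: 10---
PIs = {-0001, -011-, -1100, 0-001, 0-11-, 01-00, 0100-, 011-0, 1-010, 1-10-, 10---}
Coverage chart:
  m6: -011-,0-11-
  m7: -011-,0-11-
  m9: 0-001,0100-
  m12: -1100,01-00,011-0
  m14: 0-11-,011-0
  m15: 0-11- ←essential
  m17: -0001,10---
  m18: 1-010,10---
  m19: 10--- ←essential
  m20: 1-10-,10---
  m21: 1-10-,10---
  m23: -011-,10---
  m26: 1-010 ←essential
  m28: -1100,1-10-
  m29: 1-10- ←essential
Essential: 0-11-, 1-010, 1-10-, 10---

YES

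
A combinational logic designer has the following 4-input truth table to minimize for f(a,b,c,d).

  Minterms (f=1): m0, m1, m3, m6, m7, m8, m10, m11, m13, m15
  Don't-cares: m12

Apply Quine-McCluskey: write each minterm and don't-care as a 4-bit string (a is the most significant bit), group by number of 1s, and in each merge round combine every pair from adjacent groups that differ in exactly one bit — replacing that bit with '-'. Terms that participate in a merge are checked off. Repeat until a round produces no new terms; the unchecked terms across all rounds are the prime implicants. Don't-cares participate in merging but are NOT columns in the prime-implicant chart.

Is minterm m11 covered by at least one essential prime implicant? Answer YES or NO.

Round 0: 0000✓ 0001✓ 0011✓ 0110✓ 0111✓ 1000✓ 1010✓ 1011✓ 1100✓ 1101✓ 1111✓
Round 1: -000 -011✓ -111✓ 0-11✓ 00-1 000- 011- 1-00 1-11✓ 10-0 101- 11-1 110-
Round 2: --11
PIs = {--11, -000, 00-1, 000-, 011-, 1-00, 10-0, 101-, 11-1, 110-}
Coverage chart:
  m0: -000,000-
  m1: 00-1,000-
  m3: --11,00-1
  m6: 011- ←essential
  m7: --11,011-
  m8: -000,1-00,10-0
  m10: 10-0,101-
  m11: --11,101-
  m13: 11-1,110-
  m15: --11,11-1
Essential: 011-

NO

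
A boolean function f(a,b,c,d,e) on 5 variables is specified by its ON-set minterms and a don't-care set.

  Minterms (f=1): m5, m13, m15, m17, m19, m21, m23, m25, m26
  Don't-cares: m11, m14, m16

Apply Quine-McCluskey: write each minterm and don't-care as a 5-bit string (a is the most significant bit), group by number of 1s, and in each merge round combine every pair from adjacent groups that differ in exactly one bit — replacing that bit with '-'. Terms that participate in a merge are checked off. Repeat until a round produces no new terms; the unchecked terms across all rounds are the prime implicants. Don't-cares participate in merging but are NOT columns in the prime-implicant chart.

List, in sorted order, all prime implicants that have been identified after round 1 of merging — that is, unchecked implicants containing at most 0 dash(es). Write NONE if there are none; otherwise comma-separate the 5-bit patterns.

[col 0] 00101*, 01011*, 01101*, 01110*, 01111*, 10000*, 10001*, 10011*, 10101*, 10111*, 11001*, 11010
[col 1] -0101, 0-101, 01-11, 011-1, 0111-, 1-001, 10-01*, 10-11*, 100-1*, 1000-, 101-1*
[col 2] 10--1
Prime implicants: -0101, 0-101, 01-11, 011-1, 0111-, 1-001, 10--1, 1000-, 11010

11010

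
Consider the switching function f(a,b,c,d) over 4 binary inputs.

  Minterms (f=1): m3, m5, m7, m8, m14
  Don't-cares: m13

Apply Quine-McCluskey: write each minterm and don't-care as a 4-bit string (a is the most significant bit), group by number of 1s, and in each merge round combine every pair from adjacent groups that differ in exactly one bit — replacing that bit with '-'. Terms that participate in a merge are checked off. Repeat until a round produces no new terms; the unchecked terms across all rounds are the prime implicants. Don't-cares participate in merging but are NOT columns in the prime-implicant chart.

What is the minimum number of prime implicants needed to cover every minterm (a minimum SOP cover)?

[col 0] 0011*, 0101*, 0111*, 1000, 1101*, 1110
[col 1] -101, 0-11, 01-1
Prime implicants: -101, 0-11, 01-1, 1000, 1110
PI chart (minterm → PIs covering it):
  3 | 0-11  (sole → essential)
  5 | -101,01-1
  7 | 0-11,01-1
  8 | 1000  (sole → essential)
  14 | 1110  (sole → essential)
Essential prime implicants: 0-11, 1000, 1110
Petrick residual → -101
Minimum SOP uses 4 PIs: bc'd + a'cd + ab'c'd' + abcd'

4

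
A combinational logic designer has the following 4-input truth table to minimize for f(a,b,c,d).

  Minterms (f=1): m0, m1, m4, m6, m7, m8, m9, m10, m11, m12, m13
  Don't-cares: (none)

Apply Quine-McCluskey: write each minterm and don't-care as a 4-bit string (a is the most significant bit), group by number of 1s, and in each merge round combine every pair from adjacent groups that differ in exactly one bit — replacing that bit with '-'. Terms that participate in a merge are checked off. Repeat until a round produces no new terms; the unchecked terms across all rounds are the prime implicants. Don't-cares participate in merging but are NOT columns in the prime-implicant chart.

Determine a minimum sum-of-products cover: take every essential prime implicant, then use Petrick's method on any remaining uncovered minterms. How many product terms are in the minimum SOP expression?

[col 0] 0000*, 0001*, 0100*, 0110*, 0111*, 1000*, 1001*, 1010*, 1011*, 1100*, 1101*
[col 1] -000*, -001*, -100*, 0-00*, 000-*, 01-0, 011-, 1-00*, 1-01*, 10-0*, 10-1*, 100-*, 101-*, 110-*
[col 2] --00, -00-, 1-0-, 10--
Prime implicants: --00, -00-, 01-0, 011-, 1-0-, 10--
PI chart (minterm → PIs covering it):
  0 | --00,-00-
  1 | -00-  (sole → essential)
  4 | --00,01-0
  6 | 01-0,011-
  7 | 011-  (sole → essential)
  8 | --00,-00-,1-0-,10--
  9 | -00-,1-0-,10--
  10 | 10--  (sole → essential)
  11 | 10--  (sole → essential)
  12 | --00,1-0-
  13 | 1-0-  (sole → essential)
Essential prime implicants: -00-, 011-, 1-0-, 10--
Petrick residual → --00
Minimum SOP uses 5 PIs: c'd' + b'c' + a'bc + ac' + ab'

5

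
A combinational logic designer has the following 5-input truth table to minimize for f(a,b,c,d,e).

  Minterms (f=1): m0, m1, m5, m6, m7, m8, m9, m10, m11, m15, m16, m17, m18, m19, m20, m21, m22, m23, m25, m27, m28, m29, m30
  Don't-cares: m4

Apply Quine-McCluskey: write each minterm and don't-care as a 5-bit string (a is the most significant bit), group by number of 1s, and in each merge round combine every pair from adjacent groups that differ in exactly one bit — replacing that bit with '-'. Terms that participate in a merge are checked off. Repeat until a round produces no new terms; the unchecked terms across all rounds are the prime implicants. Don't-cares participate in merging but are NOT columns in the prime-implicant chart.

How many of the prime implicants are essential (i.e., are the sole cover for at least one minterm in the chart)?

Round 0: 00000✓ 00001✓ 00100✓ 00101✓ 00110✓ 00111✓ 01000✓ 01001✓ 01010✓ 01011✓ 01111✓ 10000✓ 10001✓ 10010✓ 10011✓ 10100✓ 10101✓ 10110✓ 10111✓ 11001✓ 11011✓ 11100✓ 11101✓ 11110✓
Round 1: -0000✓ -0001✓ -0100✓ -0101✓ -0110✓ -0111✓ -1001✓ -1011✓ 0-000✓ 0-001✓ 0-111 00-00✓ 00-01✓ 0000-✓ 001-0✓ 001-1✓ 0010-✓ 0011-✓ 01-11 010-0✓ 010-1✓ 0100-✓ 0101-✓ 1-001✓ 1-011✓ 1-100✓ 1-101✓ 1-110✓ 10-00✓ 10-01✓ 10-10✓ 10-11✓ 100-0✓ 100-1✓ 1000-✓ 1001-✓ 101-0✓ 101-1✓ 1010-✓ 1011-✓ 11-01✓ 110-1✓ 111-0✓ 1110-✓
Round 2: --001 -0-00✓ -0-01✓ -000-✓ -01-0✓ -01-1✓ -010-✓ -011-✓ -10-1 0-00- 00-0-✓ 001--✓ 010-- 1--01 1-0-1 1-1-0 1-10- 10--0✓ 10--1✓ 10-0-✓ 10-1-✓ 100--✓ 101--✓
Round 3: -0-0- -01-- 10---
PIs = {--001, -0-0-, -01--, -10-1, 0-00-, 0-111, 01-11, 010--, 1--01, 1-0-1, 1-1-0, 1-10-, 10---}
Coverage chart:
  m0: -0-0-,0-00-
  m1: --001,-0-0-,0-00-
  m5: -0-0-,-01--
  m6: -01-- ←essential
  m7: -01--,0-111
  m8: 0-00-,010--
  m9: --001,-10-1,0-00-,010--
  m10: 010-- ←essential
  m11: -10-1,01-11,010--
  m15: 0-111,01-11
  m16: -0-0-,10---
  m17: --001,-0-0-,1--01,1-0-1,10---
  m18: 10--- ←essential
  m19: 1-0-1,10---
  m20: -0-0-,-01--,1-1-0,1-10-,10---
  m21: -0-0-,-01--,1--01,1-10-,10---
  m22: -01--,1-1-0,10---
  m23: -01--,10---
  m25: --001,-10-1,1--01,1-0-1
  m27: -10-1,1-0-1
  m28: 1-1-0,1-10-
  m29: 1--01,1-10-
  m30: 1-1-0 ←essential
Essential: -01--, 010--, 1-1-0, 10---

4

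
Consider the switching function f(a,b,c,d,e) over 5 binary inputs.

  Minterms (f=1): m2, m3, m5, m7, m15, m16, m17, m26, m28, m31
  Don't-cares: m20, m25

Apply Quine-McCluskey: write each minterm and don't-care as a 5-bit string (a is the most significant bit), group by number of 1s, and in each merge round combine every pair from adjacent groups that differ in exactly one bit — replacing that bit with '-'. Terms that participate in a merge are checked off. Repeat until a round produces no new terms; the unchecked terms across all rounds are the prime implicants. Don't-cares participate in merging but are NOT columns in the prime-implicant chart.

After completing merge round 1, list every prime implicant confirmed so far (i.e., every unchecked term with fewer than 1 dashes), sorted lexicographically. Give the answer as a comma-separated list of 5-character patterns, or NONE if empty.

11010

Round 0: 00010✓ 00011✓ 00101✓ 00111✓ 01111✓ 10000✓ 10001✓ 10100✓ 11001✓ 11010 11100✓ 11111✓
Round 1: -1111 0-111 00-11 0001- 001-1 1-001 1-100 10-00 1000-
PIs = {-1111, 0-111, 00-11, 0001-, 001-1, 1-001, 1-100, 10-00, 1000-, 11010}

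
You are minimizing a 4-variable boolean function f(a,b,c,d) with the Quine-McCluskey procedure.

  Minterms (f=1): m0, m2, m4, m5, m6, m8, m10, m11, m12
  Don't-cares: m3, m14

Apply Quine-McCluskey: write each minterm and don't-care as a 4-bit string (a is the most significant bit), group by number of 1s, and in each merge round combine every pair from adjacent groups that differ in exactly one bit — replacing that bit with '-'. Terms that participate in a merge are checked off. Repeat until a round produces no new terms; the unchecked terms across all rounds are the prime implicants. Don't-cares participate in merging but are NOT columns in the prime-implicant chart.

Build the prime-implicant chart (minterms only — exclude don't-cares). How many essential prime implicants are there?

size-2^0 implicants → 0000(✓)  0010(✓)  0011(✓)  0100(✓)  0101(✓)  0110(✓)  1000(✓)  1010(✓)  1011(✓)  1100(✓)  1110(✓)
size-2^1 implicants → -000(✓)  -010(✓)  -011(✓)  -100(✓)  -110(✓)  0-00(✓)  0-10(✓)  00-0(✓)  001-(✓)  01-0(✓)  010-  1-00(✓)  1-10(✓)  10-0(✓)  101-(✓)  11-0(✓)
size-2^2 implicants → --00(✓)  --10(✓)  -0-0(✓)  -01-  -1-0(✓)  0--0(✓)  1--0(✓)
size-2^3 implicants → ---0
Unchecked terms (primes): ---0, -01-, 010-
Minterm coverage:
  m0 ⊆ ---0 [E]
  m2 ⊆ ---0,-01-
  m4 ⊆ ---0,010-
  m5 ⊆ 010- [E]
  m6 ⊆ ---0 [E]
  m8 ⊆ ---0 [E]
  m10 ⊆ ---0,-01-
  m11 ⊆ -01- [E]
  m12 ⊆ ---0 [E]
E = {---0, -01-, 010-}

3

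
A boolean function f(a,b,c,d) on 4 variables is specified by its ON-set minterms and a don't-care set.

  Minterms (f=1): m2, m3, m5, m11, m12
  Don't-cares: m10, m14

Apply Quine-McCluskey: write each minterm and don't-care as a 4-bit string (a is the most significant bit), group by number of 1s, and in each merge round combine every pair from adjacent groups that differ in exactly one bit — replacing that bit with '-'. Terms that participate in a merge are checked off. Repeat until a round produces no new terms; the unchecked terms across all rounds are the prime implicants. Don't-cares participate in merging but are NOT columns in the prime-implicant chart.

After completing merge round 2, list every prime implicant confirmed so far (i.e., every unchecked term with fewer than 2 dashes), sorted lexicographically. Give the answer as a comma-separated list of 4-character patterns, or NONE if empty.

0101, 1-10, 11-0

Round 0: 0010✓ 0011✓ 0101 1010✓ 1011✓ 1100✓ 1110✓
Round 1: -010✓ -011✓ 001-✓ 1-10 101-✓ 11-0
Round 2: -01-
PIs = {-01-, 0101, 1-10, 11-0}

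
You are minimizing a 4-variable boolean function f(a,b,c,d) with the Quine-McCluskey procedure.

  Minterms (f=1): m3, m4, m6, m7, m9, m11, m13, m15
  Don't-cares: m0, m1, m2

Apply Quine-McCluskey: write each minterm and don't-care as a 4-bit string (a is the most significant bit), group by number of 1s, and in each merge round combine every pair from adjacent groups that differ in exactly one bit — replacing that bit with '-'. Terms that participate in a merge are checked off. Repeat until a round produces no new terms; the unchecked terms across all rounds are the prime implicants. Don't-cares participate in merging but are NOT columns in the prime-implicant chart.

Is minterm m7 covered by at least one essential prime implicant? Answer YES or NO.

[col 0] 0000*, 0001*, 0010*, 0011*, 0100*, 0110*, 0111*, 1001*, 1011*, 1101*, 1111*
[col 1] -001*, -011*, -111*, 0-00*, 0-10*, 0-11*, 00-0*, 00-1*, 000-*, 001-*, 01-0*, 011-*, 1-01*, 1-11*, 10-1*, 11-1*
[col 2] --11, -0-1, 0--0, 0-1-, 00--, 1--1
Prime implicants: --11, -0-1, 0--0, 0-1-, 00--, 1--1
PI chart (minterm → PIs covering it):
  3 | --11,-0-1,0-1-,00--
  4 | 0--0  (sole → essential)
  6 | 0--0,0-1-
  7 | --11,0-1-
  9 | -0-1,1--1
  11 | --11,-0-1,1--1
  13 | 1--1  (sole → essential)
  15 | --11,1--1
Essential prime implicants: 0--0, 1--1

NO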